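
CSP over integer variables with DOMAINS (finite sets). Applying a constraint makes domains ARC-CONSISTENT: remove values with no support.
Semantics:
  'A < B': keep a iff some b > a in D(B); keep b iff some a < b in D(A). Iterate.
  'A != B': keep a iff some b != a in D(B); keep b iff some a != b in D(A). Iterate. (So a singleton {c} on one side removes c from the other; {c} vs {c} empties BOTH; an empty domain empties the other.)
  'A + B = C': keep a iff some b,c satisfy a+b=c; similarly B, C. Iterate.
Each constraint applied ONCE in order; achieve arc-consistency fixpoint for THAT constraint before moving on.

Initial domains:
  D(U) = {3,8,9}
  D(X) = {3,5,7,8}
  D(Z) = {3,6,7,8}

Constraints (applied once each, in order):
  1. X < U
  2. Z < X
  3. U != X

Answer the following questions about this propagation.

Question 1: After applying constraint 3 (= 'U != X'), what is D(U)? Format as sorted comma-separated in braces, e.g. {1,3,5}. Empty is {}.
Answer: {8,9}

Derivation:
Constraint 1 (X < U) on D(X)={3,5,7,8} D(U)={3,8,9}: U {3,8,9}->{8,9}
Constraint 2 (Z < X) on D(Z)={3,6,7,8} D(X)={3,5,7,8}: Z {3,6,7,8}->{3,6,7}; X {3,5,7,8}->{5,7,8}
Constraint 3 (U != X) on D(U)={8,9} D(X)={5,7,8}: no change
So after constraint 3: D(U) = {8,9}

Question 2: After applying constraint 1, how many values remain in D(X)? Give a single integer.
Answer: 4

Derivation:
Constraint 1 (X < U) on D(X)={3,5,7,8} D(U)={3,8,9}: U {3,8,9}->{8,9}
So after constraint 1: D(X)={3,5,7,8}, size = 4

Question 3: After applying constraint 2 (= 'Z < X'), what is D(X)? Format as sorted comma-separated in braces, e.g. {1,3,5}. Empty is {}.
Answer: {5,7,8}

Derivation:
Constraint 1 (X < U) on D(X)={3,5,7,8} D(U)={3,8,9}: U {3,8,9}->{8,9}
Constraint 2 (Z < X) on D(Z)={3,6,7,8} D(X)={3,5,7,8}: Z {3,6,7,8}->{3,6,7}; X {3,5,7,8}->{5,7,8}
So after constraint 2: D(X) = {5,7,8}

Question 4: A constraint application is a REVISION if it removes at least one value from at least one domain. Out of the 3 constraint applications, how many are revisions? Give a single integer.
Answer: 2

Derivation:
Constraint 1 (X < U) on D(X)={3,5,7,8} D(U)={3,8,9}: U {3,8,9}->{8,9} => REVISION
Constraint 2 (Z < X) on D(Z)={3,6,7,8} D(X)={3,5,7,8}: Z {3,6,7,8}->{3,6,7}; X {3,5,7,8}->{5,7,8} => REVISION
Constraint 3 (U != X) on D(U)={8,9} D(X)={5,7,8}: no change => not a revision
Total revisions = 2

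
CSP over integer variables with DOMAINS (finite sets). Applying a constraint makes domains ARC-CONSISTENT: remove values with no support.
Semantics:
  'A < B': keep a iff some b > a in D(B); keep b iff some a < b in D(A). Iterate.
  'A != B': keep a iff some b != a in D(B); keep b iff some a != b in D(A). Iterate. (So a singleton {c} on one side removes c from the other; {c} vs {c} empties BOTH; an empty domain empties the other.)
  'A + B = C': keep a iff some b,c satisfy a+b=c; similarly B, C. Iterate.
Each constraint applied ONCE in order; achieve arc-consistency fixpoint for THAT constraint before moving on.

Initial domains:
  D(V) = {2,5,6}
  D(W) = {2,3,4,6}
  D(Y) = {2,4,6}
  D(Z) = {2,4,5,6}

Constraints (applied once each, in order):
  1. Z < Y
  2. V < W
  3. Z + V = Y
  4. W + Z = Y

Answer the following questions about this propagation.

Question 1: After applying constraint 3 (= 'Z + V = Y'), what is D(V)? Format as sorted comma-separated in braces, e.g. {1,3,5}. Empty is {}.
Answer: {2}

Derivation:
Constraint 1 (Z < Y) on D(Z)={2,4,5,6} D(Y)={2,4,6}: Z {2,4,5,6}->{2,4,5}; Y {2,4,6}->{4,6}
Constraint 2 (V < W) on D(V)={2,5,6} D(W)={2,3,4,6}: V {2,5,6}->{2,5}; W {2,3,4,6}->{3,4,6}
Constraint 3 (Z + V = Y) on D(Z)={2,4,5} D(V)={2,5} D(Y)={4,6}: Z {2,4,5}->{2,4}; V {2,5}->{2}
So after constraint 3: D(V) = {2}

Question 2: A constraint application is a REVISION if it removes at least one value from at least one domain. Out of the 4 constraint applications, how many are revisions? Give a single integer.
Constraint 1 (Z < Y) on D(Z)={2,4,5,6} D(Y)={2,4,6}: Z {2,4,5,6}->{2,4,5}; Y {2,4,6}->{4,6} => REVISION
Constraint 2 (V < W) on D(V)={2,5,6} D(W)={2,3,4,6}: V {2,5,6}->{2,5}; W {2,3,4,6}->{3,4,6} => REVISION
Constraint 3 (Z + V = Y) on D(Z)={2,4,5} D(V)={2,5} D(Y)={4,6}: Z {2,4,5}->{2,4}; V {2,5}->{2} => REVISION
Constraint 4 (W + Z = Y) on D(W)={3,4,6} D(Z)={2,4} D(Y)={4,6}: W {3,4,6}->{4}; Z {2,4}->{2}; Y {4,6}->{6} => REVISION
Total revisions = 4

Answer: 4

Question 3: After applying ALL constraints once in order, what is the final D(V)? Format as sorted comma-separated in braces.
Answer: {2}

Derivation:
Constraint 1 (Z < Y) on D(Z)={2,4,5,6} D(Y)={2,4,6}: Z {2,4,5,6}->{2,4,5}; Y {2,4,6}->{4,6}
Constraint 2 (V < W) on D(V)={2,5,6} D(W)={2,3,4,6}: V {2,5,6}->{2,5}; W {2,3,4,6}->{3,4,6}
Constraint 3 (Z + V = Y) on D(Z)={2,4,5} D(V)={2,5} D(Y)={4,6}: Z {2,4,5}->{2,4}; V {2,5}->{2}
Constraint 4 (W + Z = Y) on D(W)={3,4,6} D(Z)={2,4} D(Y)={4,6}: W {3,4,6}->{4}; Z {2,4}->{2}; Y {4,6}->{6}
So after all 4 constraints: D(V) = {2}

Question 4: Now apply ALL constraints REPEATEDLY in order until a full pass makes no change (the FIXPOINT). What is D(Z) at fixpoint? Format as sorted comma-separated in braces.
pass 0 (initial): D(Z)={2,4,5,6}
pass 1: V {2,5,6}->{2}; W {2,3,4,6}->{4}; Y {2,4,6}->{6}; Z {2,4,5,6}->{2}
pass 2: V {2}->{}; W {4}->{}; Y {6}->{}; Z {2}->{}
pass 3: no change
Fixpoint after 3 passes: D(Z) = {}

Answer: {}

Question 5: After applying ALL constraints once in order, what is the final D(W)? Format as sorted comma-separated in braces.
Constraint 1 (Z < Y) on D(Z)={2,4,5,6} D(Y)={2,4,6}: Z {2,4,5,6}->{2,4,5}; Y {2,4,6}->{4,6}
Constraint 2 (V < W) on D(V)={2,5,6} D(W)={2,3,4,6}: V {2,5,6}->{2,5}; W {2,3,4,6}->{3,4,6}
Constraint 3 (Z + V = Y) on D(Z)={2,4,5} D(V)={2,5} D(Y)={4,6}: Z {2,4,5}->{2,4}; V {2,5}->{2}
Constraint 4 (W + Z = Y) on D(W)={3,4,6} D(Z)={2,4} D(Y)={4,6}: W {3,4,6}->{4}; Z {2,4}->{2}; Y {4,6}->{6}
So after all 4 constraints: D(W) = {4}

Answer: {4}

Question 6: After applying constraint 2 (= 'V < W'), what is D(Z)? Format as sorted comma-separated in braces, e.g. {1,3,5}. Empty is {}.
Answer: {2,4,5}

Derivation:
Constraint 1 (Z < Y) on D(Z)={2,4,5,6} D(Y)={2,4,6}: Z {2,4,5,6}->{2,4,5}; Y {2,4,6}->{4,6}
Constraint 2 (V < W) on D(V)={2,5,6} D(W)={2,3,4,6}: V {2,5,6}->{2,5}; W {2,3,4,6}->{3,4,6}
So after constraint 2: D(Z) = {2,4,5}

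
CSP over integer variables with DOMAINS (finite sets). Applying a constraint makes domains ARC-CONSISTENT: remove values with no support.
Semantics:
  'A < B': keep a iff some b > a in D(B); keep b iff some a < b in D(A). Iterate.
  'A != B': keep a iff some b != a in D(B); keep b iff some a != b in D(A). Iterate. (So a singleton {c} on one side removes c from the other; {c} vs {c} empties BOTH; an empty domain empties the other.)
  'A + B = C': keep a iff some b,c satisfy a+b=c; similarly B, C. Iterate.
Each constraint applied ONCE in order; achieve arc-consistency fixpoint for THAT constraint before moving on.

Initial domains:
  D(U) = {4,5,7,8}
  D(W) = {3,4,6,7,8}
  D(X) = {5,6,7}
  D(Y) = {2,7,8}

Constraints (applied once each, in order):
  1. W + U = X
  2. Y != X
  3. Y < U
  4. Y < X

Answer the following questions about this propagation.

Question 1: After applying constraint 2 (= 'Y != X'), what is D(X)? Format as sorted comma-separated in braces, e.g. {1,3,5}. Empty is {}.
Answer: {7}

Derivation:
Constraint 1 (W + U = X) on D(W)={3,4,6,7,8} D(U)={4,5,7,8} D(X)={5,6,7}: W {3,4,6,7,8}->{3}; U {4,5,7,8}->{4}; X {5,6,7}->{7}
Constraint 2 (Y != X) on D(Y)={2,7,8} D(X)={7}: Y {2,7,8}->{2,8}
So after constraint 2: D(X) = {7}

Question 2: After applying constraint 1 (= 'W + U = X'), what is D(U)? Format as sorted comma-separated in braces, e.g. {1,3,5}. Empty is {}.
Answer: {4}

Derivation:
Constraint 1 (W + U = X) on D(W)={3,4,6,7,8} D(U)={4,5,7,8} D(X)={5,6,7}: W {3,4,6,7,8}->{3}; U {4,5,7,8}->{4}; X {5,6,7}->{7}
So after constraint 1: D(U) = {4}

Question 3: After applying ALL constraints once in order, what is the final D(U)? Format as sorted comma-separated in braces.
Constraint 1 (W + U = X) on D(W)={3,4,6,7,8} D(U)={4,5,7,8} D(X)={5,6,7}: W {3,4,6,7,8}->{3}; U {4,5,7,8}->{4}; X {5,6,7}->{7}
Constraint 2 (Y != X) on D(Y)={2,7,8} D(X)={7}: Y {2,7,8}->{2,8}
Constraint 3 (Y < U) on D(Y)={2,8} D(U)={4}: Y {2,8}->{2}
Constraint 4 (Y < X) on D(Y)={2} D(X)={7}: no change
So after all 4 constraints: D(U) = {4}

Answer: {4}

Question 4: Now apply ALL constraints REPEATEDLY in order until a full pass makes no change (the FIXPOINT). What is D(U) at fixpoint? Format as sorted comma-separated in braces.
Answer: {4}

Derivation:
pass 0 (initial): D(U)={4,5,7,8}
pass 1: U {4,5,7,8}->{4}; W {3,4,6,7,8}->{3}; X {5,6,7}->{7}; Y {2,7,8}->{2}
pass 2: no change
Fixpoint after 2 passes: D(U) = {4}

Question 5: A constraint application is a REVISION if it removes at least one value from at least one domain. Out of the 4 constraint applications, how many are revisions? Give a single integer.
Constraint 1 (W + U = X) on D(W)={3,4,6,7,8} D(U)={4,5,7,8} D(X)={5,6,7}: W {3,4,6,7,8}->{3}; U {4,5,7,8}->{4}; X {5,6,7}->{7} => REVISION
Constraint 2 (Y != X) on D(Y)={2,7,8} D(X)={7}: Y {2,7,8}->{2,8} => REVISION
Constraint 3 (Y < U) on D(Y)={2,8} D(U)={4}: Y {2,8}->{2} => REVISION
Constraint 4 (Y < X) on D(Y)={2} D(X)={7}: no change => not a revision
Total revisions = 3

Answer: 3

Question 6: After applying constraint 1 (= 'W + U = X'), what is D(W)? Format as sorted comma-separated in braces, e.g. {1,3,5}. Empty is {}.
Answer: {3}

Derivation:
Constraint 1 (W + U = X) on D(W)={3,4,6,7,8} D(U)={4,5,7,8} D(X)={5,6,7}: W {3,4,6,7,8}->{3}; U {4,5,7,8}->{4}; X {5,6,7}->{7}
So after constraint 1: D(W) = {3}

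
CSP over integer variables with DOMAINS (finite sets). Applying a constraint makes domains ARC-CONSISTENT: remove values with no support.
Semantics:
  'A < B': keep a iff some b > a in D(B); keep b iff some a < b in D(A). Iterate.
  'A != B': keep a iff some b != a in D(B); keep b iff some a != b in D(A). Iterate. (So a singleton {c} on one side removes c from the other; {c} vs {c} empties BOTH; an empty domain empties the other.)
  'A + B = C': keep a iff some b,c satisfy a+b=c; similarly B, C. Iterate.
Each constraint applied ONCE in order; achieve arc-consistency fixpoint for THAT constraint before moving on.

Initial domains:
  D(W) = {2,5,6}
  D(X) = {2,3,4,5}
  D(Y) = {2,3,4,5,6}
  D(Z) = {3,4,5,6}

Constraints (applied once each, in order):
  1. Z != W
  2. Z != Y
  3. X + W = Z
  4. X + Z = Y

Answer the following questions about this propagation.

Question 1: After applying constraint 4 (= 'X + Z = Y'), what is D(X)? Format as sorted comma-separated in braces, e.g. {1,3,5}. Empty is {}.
Answer: {2}

Derivation:
Constraint 1 (Z != W) on D(Z)={3,4,5,6} D(W)={2,5,6}: no change
Constraint 2 (Z != Y) on D(Z)={3,4,5,6} D(Y)={2,3,4,5,6}: no change
Constraint 3 (X + W = Z) on D(X)={2,3,4,5} D(W)={2,5,6} D(Z)={3,4,5,6}: X {2,3,4,5}->{2,3,4}; W {2,5,6}->{2}; Z {3,4,5,6}->{4,5,6}
Constraint 4 (X + Z = Y) on D(X)={2,3,4} D(Z)={4,5,6} D(Y)={2,3,4,5,6}: X {2,3,4}->{2}; Z {4,5,6}->{4}; Y {2,3,4,5,6}->{6}
So after constraint 4: D(X) = {2}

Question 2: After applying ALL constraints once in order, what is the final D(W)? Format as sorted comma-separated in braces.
Constraint 1 (Z != W) on D(Z)={3,4,5,6} D(W)={2,5,6}: no change
Constraint 2 (Z != Y) on D(Z)={3,4,5,6} D(Y)={2,3,4,5,6}: no change
Constraint 3 (X + W = Z) on D(X)={2,3,4,5} D(W)={2,5,6} D(Z)={3,4,5,6}: X {2,3,4,5}->{2,3,4}; W {2,5,6}->{2}; Z {3,4,5,6}->{4,5,6}
Constraint 4 (X + Z = Y) on D(X)={2,3,4} D(Z)={4,5,6} D(Y)={2,3,4,5,6}: X {2,3,4}->{2}; Z {4,5,6}->{4}; Y {2,3,4,5,6}->{6}
So after all 4 constraints: D(W) = {2}

Answer: {2}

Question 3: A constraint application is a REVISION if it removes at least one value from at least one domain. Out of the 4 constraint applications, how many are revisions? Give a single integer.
Answer: 2

Derivation:
Constraint 1 (Z != W) on D(Z)={3,4,5,6} D(W)={2,5,6}: no change => not a revision
Constraint 2 (Z != Y) on D(Z)={3,4,5,6} D(Y)={2,3,4,5,6}: no change => not a revision
Constraint 3 (X + W = Z) on D(X)={2,3,4,5} D(W)={2,5,6} D(Z)={3,4,5,6}: X {2,3,4,5}->{2,3,4}; W {2,5,6}->{2}; Z {3,4,5,6}->{4,5,6} => REVISION
Constraint 4 (X + Z = Y) on D(X)={2,3,4} D(Z)={4,5,6} D(Y)={2,3,4,5,6}: X {2,3,4}->{2}; Z {4,5,6}->{4}; Y {2,3,4,5,6}->{6} => REVISION
Total revisions = 2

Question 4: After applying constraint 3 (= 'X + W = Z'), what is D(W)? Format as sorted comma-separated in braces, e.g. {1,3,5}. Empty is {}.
Constraint 1 (Z != W) on D(Z)={3,4,5,6} D(W)={2,5,6}: no change
Constraint 2 (Z != Y) on D(Z)={3,4,5,6} D(Y)={2,3,4,5,6}: no change
Constraint 3 (X + W = Z) on D(X)={2,3,4,5} D(W)={2,5,6} D(Z)={3,4,5,6}: X {2,3,4,5}->{2,3,4}; W {2,5,6}->{2}; Z {3,4,5,6}->{4,5,6}
So after constraint 3: D(W) = {2}

Answer: {2}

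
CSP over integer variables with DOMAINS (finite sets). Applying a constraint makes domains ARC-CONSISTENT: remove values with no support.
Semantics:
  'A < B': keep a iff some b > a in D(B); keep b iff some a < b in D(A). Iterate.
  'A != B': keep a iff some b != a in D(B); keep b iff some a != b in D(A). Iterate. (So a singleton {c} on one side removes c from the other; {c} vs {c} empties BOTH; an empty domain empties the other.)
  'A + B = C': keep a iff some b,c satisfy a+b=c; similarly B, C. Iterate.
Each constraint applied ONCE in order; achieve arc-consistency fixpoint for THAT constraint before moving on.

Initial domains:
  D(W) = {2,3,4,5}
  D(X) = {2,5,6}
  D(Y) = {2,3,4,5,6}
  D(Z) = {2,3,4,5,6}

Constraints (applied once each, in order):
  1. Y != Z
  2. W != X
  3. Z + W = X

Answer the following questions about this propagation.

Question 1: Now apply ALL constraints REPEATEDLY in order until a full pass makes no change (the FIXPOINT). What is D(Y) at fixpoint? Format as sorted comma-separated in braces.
Answer: {2,3,4,5,6}

Derivation:
pass 0 (initial): D(Y)={2,3,4,5,6}
pass 1: W {2,3,4,5}->{2,3,4}; X {2,5,6}->{5,6}; Z {2,3,4,5,6}->{2,3,4}
pass 2: no change
Fixpoint after 2 passes: D(Y) = {2,3,4,5,6}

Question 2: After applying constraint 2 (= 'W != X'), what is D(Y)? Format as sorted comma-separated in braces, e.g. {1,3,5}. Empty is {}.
Answer: {2,3,4,5,6}

Derivation:
Constraint 1 (Y != Z) on D(Y)={2,3,4,5,6} D(Z)={2,3,4,5,6}: no change
Constraint 2 (W != X) on D(W)={2,3,4,5} D(X)={2,5,6}: no change
So after constraint 2: D(Y) = {2,3,4,5,6}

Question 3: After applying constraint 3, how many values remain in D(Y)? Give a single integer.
Answer: 5

Derivation:
Constraint 1 (Y != Z) on D(Y)={2,3,4,5,6} D(Z)={2,3,4,5,6}: no change
Constraint 2 (W != X) on D(W)={2,3,4,5} D(X)={2,5,6}: no change
Constraint 3 (Z + W = X) on D(Z)={2,3,4,5,6} D(W)={2,3,4,5} D(X)={2,5,6}: Z {2,3,4,5,6}->{2,3,4}; W {2,3,4,5}->{2,3,4}; X {2,5,6}->{5,6}
So after constraint 3: D(Y)={2,3,4,5,6}, size = 5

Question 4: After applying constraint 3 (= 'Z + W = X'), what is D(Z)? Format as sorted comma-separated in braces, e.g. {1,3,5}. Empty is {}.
Constraint 1 (Y != Z) on D(Y)={2,3,4,5,6} D(Z)={2,3,4,5,6}: no change
Constraint 2 (W != X) on D(W)={2,3,4,5} D(X)={2,5,6}: no change
Constraint 3 (Z + W = X) on D(Z)={2,3,4,5,6} D(W)={2,3,4,5} D(X)={2,5,6}: Z {2,3,4,5,6}->{2,3,4}; W {2,3,4,5}->{2,3,4}; X {2,5,6}->{5,6}
So after constraint 3: D(Z) = {2,3,4}

Answer: {2,3,4}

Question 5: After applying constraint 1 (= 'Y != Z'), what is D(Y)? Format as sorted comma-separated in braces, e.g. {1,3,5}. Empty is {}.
Answer: {2,3,4,5,6}

Derivation:
Constraint 1 (Y != Z) on D(Y)={2,3,4,5,6} D(Z)={2,3,4,5,6}: no change
So after constraint 1: D(Y) = {2,3,4,5,6}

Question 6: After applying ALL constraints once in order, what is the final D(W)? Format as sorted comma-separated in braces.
Constraint 1 (Y != Z) on D(Y)={2,3,4,5,6} D(Z)={2,3,4,5,6}: no change
Constraint 2 (W != X) on D(W)={2,3,4,5} D(X)={2,5,6}: no change
Constraint 3 (Z + W = X) on D(Z)={2,3,4,5,6} D(W)={2,3,4,5} D(X)={2,5,6}: Z {2,3,4,5,6}->{2,3,4}; W {2,3,4,5}->{2,3,4}; X {2,5,6}->{5,6}
So after all 3 constraints: D(W) = {2,3,4}

Answer: {2,3,4}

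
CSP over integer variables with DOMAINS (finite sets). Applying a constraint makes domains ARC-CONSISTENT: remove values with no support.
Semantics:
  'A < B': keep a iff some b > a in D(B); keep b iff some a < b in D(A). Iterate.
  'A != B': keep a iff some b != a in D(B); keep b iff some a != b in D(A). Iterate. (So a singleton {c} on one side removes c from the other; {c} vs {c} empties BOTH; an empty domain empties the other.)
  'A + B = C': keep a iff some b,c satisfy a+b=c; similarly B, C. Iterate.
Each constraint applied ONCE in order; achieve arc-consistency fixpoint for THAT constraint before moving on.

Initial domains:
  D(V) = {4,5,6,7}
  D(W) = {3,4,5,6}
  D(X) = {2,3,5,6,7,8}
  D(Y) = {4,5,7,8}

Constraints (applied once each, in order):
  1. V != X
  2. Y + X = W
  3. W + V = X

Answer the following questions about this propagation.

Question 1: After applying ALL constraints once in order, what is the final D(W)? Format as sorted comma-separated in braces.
Constraint 1 (V != X) on D(V)={4,5,6,7} D(X)={2,3,5,6,7,8}: no change
Constraint 2 (Y + X = W) on D(Y)={4,5,7,8} D(X)={2,3,5,6,7,8} D(W)={3,4,5,6}: Y {4,5,7,8}->{4}; X {2,3,5,6,7,8}->{2}; W {3,4,5,6}->{6}
Constraint 3 (W + V = X) on D(W)={6} D(V)={4,5,6,7} D(X)={2}: W {6}->{}; V {4,5,6,7}->{}; X {2}->{}
So after all 3 constraints: D(W) = {}

Answer: {}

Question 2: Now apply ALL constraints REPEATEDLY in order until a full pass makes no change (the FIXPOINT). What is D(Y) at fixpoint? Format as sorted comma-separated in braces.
Answer: {}

Derivation:
pass 0 (initial): D(Y)={4,5,7,8}
pass 1: V {4,5,6,7}->{}; W {3,4,5,6}->{}; X {2,3,5,6,7,8}->{}; Y {4,5,7,8}->{4}
pass 2: Y {4}->{}
pass 3: no change
Fixpoint after 3 passes: D(Y) = {}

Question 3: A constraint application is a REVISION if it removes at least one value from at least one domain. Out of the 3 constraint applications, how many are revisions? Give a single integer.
Answer: 2

Derivation:
Constraint 1 (V != X) on D(V)={4,5,6,7} D(X)={2,3,5,6,7,8}: no change => not a revision
Constraint 2 (Y + X = W) on D(Y)={4,5,7,8} D(X)={2,3,5,6,7,8} D(W)={3,4,5,6}: Y {4,5,7,8}->{4}; X {2,3,5,6,7,8}->{2}; W {3,4,5,6}->{6} => REVISION
Constraint 3 (W + V = X) on D(W)={6} D(V)={4,5,6,7} D(X)={2}: W {6}->{}; V {4,5,6,7}->{}; X {2}->{} => REVISION
Total revisions = 2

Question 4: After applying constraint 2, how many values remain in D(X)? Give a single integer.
Constraint 1 (V != X) on D(V)={4,5,6,7} D(X)={2,3,5,6,7,8}: no change
Constraint 2 (Y + X = W) on D(Y)={4,5,7,8} D(X)={2,3,5,6,7,8} D(W)={3,4,5,6}: Y {4,5,7,8}->{4}; X {2,3,5,6,7,8}->{2}; W {3,4,5,6}->{6}
So after constraint 2: D(X)={2}, size = 1

Answer: 1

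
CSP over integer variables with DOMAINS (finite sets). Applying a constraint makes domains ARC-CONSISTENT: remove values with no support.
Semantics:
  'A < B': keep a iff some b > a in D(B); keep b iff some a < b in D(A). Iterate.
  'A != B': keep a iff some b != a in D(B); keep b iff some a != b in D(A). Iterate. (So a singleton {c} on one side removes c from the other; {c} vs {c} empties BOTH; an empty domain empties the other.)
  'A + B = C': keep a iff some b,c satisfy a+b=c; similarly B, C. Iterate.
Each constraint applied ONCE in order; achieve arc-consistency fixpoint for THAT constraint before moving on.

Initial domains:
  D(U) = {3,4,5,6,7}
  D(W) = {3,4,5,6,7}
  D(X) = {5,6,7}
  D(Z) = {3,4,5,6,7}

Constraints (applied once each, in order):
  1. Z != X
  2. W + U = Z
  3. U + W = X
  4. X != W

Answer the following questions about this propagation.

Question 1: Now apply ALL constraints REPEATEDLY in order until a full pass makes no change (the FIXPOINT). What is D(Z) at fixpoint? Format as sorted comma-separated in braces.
pass 0 (initial): D(Z)={3,4,5,6,7}
pass 1: U {3,4,5,6,7}->{3,4}; W {3,4,5,6,7}->{3,4}; X {5,6,7}->{6,7}; Z {3,4,5,6,7}->{6,7}
pass 2: no change
Fixpoint after 2 passes: D(Z) = {6,7}

Answer: {6,7}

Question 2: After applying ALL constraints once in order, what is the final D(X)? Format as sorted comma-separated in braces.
Constraint 1 (Z != X) on D(Z)={3,4,5,6,7} D(X)={5,6,7}: no change
Constraint 2 (W + U = Z) on D(W)={3,4,5,6,7} D(U)={3,4,5,6,7} D(Z)={3,4,5,6,7}: W {3,4,5,6,7}->{3,4}; U {3,4,5,6,7}->{3,4}; Z {3,4,5,6,7}->{6,7}
Constraint 3 (U + W = X) on D(U)={3,4} D(W)={3,4} D(X)={5,6,7}: X {5,6,7}->{6,7}
Constraint 4 (X != W) on D(X)={6,7} D(W)={3,4}: no change
So after all 4 constraints: D(X) = {6,7}

Answer: {6,7}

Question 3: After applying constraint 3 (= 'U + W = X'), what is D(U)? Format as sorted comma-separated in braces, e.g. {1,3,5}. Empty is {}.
Constraint 1 (Z != X) on D(Z)={3,4,5,6,7} D(X)={5,6,7}: no change
Constraint 2 (W + U = Z) on D(W)={3,4,5,6,7} D(U)={3,4,5,6,7} D(Z)={3,4,5,6,7}: W {3,4,5,6,7}->{3,4}; U {3,4,5,6,7}->{3,4}; Z {3,4,5,6,7}->{6,7}
Constraint 3 (U + W = X) on D(U)={3,4} D(W)={3,4} D(X)={5,6,7}: X {5,6,7}->{6,7}
So after constraint 3: D(U) = {3,4}

Answer: {3,4}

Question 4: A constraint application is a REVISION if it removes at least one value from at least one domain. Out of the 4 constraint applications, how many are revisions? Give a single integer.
Constraint 1 (Z != X) on D(Z)={3,4,5,6,7} D(X)={5,6,7}: no change => not a revision
Constraint 2 (W + U = Z) on D(W)={3,4,5,6,7} D(U)={3,4,5,6,7} D(Z)={3,4,5,6,7}: W {3,4,5,6,7}->{3,4}; U {3,4,5,6,7}->{3,4}; Z {3,4,5,6,7}->{6,7} => REVISION
Constraint 3 (U + W = X) on D(U)={3,4} D(W)={3,4} D(X)={5,6,7}: X {5,6,7}->{6,7} => REVISION
Constraint 4 (X != W) on D(X)={6,7} D(W)={3,4}: no change => not a revision
Total revisions = 2

Answer: 2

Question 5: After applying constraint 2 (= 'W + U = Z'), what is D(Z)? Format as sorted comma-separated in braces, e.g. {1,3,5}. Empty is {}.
Answer: {6,7}

Derivation:
Constraint 1 (Z != X) on D(Z)={3,4,5,6,7} D(X)={5,6,7}: no change
Constraint 2 (W + U = Z) on D(W)={3,4,5,6,7} D(U)={3,4,5,6,7} D(Z)={3,4,5,6,7}: W {3,4,5,6,7}->{3,4}; U {3,4,5,6,7}->{3,4}; Z {3,4,5,6,7}->{6,7}
So after constraint 2: D(Z) = {6,7}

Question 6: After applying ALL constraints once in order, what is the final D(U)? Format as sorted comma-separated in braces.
Answer: {3,4}

Derivation:
Constraint 1 (Z != X) on D(Z)={3,4,5,6,7} D(X)={5,6,7}: no change
Constraint 2 (W + U = Z) on D(W)={3,4,5,6,7} D(U)={3,4,5,6,7} D(Z)={3,4,5,6,7}: W {3,4,5,6,7}->{3,4}; U {3,4,5,6,7}->{3,4}; Z {3,4,5,6,7}->{6,7}
Constraint 3 (U + W = X) on D(U)={3,4} D(W)={3,4} D(X)={5,6,7}: X {5,6,7}->{6,7}
Constraint 4 (X != W) on D(X)={6,7} D(W)={3,4}: no change
So after all 4 constraints: D(U) = {3,4}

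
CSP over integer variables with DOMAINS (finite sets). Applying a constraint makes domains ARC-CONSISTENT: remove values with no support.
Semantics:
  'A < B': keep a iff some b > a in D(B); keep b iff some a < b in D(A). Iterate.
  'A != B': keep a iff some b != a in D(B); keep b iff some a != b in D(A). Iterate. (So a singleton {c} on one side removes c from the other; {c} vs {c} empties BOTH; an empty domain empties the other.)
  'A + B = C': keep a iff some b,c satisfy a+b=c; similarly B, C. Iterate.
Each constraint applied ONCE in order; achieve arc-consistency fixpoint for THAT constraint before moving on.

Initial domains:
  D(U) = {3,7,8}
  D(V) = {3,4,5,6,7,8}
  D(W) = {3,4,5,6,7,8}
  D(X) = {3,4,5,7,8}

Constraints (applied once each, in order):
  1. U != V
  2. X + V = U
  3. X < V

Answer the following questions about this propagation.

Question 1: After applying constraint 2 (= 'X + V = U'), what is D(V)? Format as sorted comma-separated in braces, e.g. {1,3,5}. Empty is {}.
Answer: {3,4,5}

Derivation:
Constraint 1 (U != V) on D(U)={3,7,8} D(V)={3,4,5,6,7,8}: no change
Constraint 2 (X + V = U) on D(X)={3,4,5,7,8} D(V)={3,4,5,6,7,8} D(U)={3,7,8}: X {3,4,5,7,8}->{3,4,5}; V {3,4,5,6,7,8}->{3,4,5}; U {3,7,8}->{7,8}
So after constraint 2: D(V) = {3,4,5}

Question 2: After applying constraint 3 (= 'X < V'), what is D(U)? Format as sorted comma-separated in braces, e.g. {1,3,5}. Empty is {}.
Answer: {7,8}

Derivation:
Constraint 1 (U != V) on D(U)={3,7,8} D(V)={3,4,5,6,7,8}: no change
Constraint 2 (X + V = U) on D(X)={3,4,5,7,8} D(V)={3,4,5,6,7,8} D(U)={3,7,8}: X {3,4,5,7,8}->{3,4,5}; V {3,4,5,6,7,8}->{3,4,5}; U {3,7,8}->{7,8}
Constraint 3 (X < V) on D(X)={3,4,5} D(V)={3,4,5}: X {3,4,5}->{3,4}; V {3,4,5}->{4,5}
So after constraint 3: D(U) = {7,8}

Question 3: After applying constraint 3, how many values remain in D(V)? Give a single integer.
Constraint 1 (U != V) on D(U)={3,7,8} D(V)={3,4,5,6,7,8}: no change
Constraint 2 (X + V = U) on D(X)={3,4,5,7,8} D(V)={3,4,5,6,7,8} D(U)={3,7,8}: X {3,4,5,7,8}->{3,4,5}; V {3,4,5,6,7,8}->{3,4,5}; U {3,7,8}->{7,8}
Constraint 3 (X < V) on D(X)={3,4,5} D(V)={3,4,5}: X {3,4,5}->{3,4}; V {3,4,5}->{4,5}
So after constraint 3: D(V)={4,5}, size = 2

Answer: 2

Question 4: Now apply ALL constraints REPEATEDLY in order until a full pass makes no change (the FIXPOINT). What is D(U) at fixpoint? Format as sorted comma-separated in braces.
pass 0 (initial): D(U)={3,7,8}
pass 1: U {3,7,8}->{7,8}; V {3,4,5,6,7,8}->{4,5}; X {3,4,5,7,8}->{3,4}
pass 2: no change
Fixpoint after 2 passes: D(U) = {7,8}

Answer: {7,8}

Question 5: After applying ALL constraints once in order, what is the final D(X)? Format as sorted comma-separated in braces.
Constraint 1 (U != V) on D(U)={3,7,8} D(V)={3,4,5,6,7,8}: no change
Constraint 2 (X + V = U) on D(X)={3,4,5,7,8} D(V)={3,4,5,6,7,8} D(U)={3,7,8}: X {3,4,5,7,8}->{3,4,5}; V {3,4,5,6,7,8}->{3,4,5}; U {3,7,8}->{7,8}
Constraint 3 (X < V) on D(X)={3,4,5} D(V)={3,4,5}: X {3,4,5}->{3,4}; V {3,4,5}->{4,5}
So after all 3 constraints: D(X) = {3,4}

Answer: {3,4}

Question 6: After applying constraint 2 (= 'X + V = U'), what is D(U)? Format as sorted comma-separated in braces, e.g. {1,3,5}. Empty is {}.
Constraint 1 (U != V) on D(U)={3,7,8} D(V)={3,4,5,6,7,8}: no change
Constraint 2 (X + V = U) on D(X)={3,4,5,7,8} D(V)={3,4,5,6,7,8} D(U)={3,7,8}: X {3,4,5,7,8}->{3,4,5}; V {3,4,5,6,7,8}->{3,4,5}; U {3,7,8}->{7,8}
So after constraint 2: D(U) = {7,8}

Answer: {7,8}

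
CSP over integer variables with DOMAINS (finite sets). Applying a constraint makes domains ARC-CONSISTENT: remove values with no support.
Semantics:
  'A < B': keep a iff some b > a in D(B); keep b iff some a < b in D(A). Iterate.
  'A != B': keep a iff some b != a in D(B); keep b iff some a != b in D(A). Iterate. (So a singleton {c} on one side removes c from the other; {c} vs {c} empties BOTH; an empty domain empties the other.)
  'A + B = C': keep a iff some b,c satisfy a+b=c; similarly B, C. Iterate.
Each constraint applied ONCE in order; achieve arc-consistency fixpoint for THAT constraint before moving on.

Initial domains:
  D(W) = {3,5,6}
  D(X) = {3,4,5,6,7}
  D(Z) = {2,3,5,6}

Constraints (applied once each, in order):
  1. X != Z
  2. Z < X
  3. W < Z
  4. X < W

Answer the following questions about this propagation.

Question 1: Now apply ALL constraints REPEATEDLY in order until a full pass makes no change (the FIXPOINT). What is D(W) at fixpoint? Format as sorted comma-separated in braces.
Answer: {}

Derivation:
pass 0 (initial): D(W)={3,5,6}
pass 1: W {3,5,6}->{5}; X {3,4,5,6,7}->{3,4}; Z {2,3,5,6}->{5,6}
pass 2: W {5}->{}; X {3,4}->{}; Z {5,6}->{}
pass 3: no change
Fixpoint after 3 passes: D(W) = {}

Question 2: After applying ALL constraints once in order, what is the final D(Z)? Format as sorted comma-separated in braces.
Constraint 1 (X != Z) on D(X)={3,4,5,6,7} D(Z)={2,3,5,6}: no change
Constraint 2 (Z < X) on D(Z)={2,3,5,6} D(X)={3,4,5,6,7}: no change
Constraint 3 (W < Z) on D(W)={3,5,6} D(Z)={2,3,5,6}: W {3,5,6}->{3,5}; Z {2,3,5,6}->{5,6}
Constraint 4 (X < W) on D(X)={3,4,5,6,7} D(W)={3,5}: X {3,4,5,6,7}->{3,4}; W {3,5}->{5}
So after all 4 constraints: D(Z) = {5,6}

Answer: {5,6}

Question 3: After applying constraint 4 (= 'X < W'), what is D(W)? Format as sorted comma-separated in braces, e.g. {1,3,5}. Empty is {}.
Answer: {5}

Derivation:
Constraint 1 (X != Z) on D(X)={3,4,5,6,7} D(Z)={2,3,5,6}: no change
Constraint 2 (Z < X) on D(Z)={2,3,5,6} D(X)={3,4,5,6,7}: no change
Constraint 3 (W < Z) on D(W)={3,5,6} D(Z)={2,3,5,6}: W {3,5,6}->{3,5}; Z {2,3,5,6}->{5,6}
Constraint 4 (X < W) on D(X)={3,4,5,6,7} D(W)={3,5}: X {3,4,5,6,7}->{3,4}; W {3,5}->{5}
So after constraint 4: D(W) = {5}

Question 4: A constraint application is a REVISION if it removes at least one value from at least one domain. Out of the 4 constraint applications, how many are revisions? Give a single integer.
Constraint 1 (X != Z) on D(X)={3,4,5,6,7} D(Z)={2,3,5,6}: no change => not a revision
Constraint 2 (Z < X) on D(Z)={2,3,5,6} D(X)={3,4,5,6,7}: no change => not a revision
Constraint 3 (W < Z) on D(W)={3,5,6} D(Z)={2,3,5,6}: W {3,5,6}->{3,5}; Z {2,3,5,6}->{5,6} => REVISION
Constraint 4 (X < W) on D(X)={3,4,5,6,7} D(W)={3,5}: X {3,4,5,6,7}->{3,4}; W {3,5}->{5} => REVISION
Total revisions = 2

Answer: 2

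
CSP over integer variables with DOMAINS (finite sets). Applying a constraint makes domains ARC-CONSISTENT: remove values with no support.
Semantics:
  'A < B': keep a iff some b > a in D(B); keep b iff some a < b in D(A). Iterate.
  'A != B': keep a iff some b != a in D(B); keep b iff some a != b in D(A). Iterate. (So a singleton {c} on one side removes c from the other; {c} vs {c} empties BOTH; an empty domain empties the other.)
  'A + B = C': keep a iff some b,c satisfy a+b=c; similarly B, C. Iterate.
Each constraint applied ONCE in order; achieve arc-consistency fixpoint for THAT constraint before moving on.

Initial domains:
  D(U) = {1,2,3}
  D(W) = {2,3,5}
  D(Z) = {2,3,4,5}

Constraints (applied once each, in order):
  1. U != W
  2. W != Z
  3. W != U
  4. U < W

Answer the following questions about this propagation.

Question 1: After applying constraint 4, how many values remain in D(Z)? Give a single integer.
Constraint 1 (U != W) on D(U)={1,2,3} D(W)={2,3,5}: no change
Constraint 2 (W != Z) on D(W)={2,3,5} D(Z)={2,3,4,5}: no change
Constraint 3 (W != U) on D(W)={2,3,5} D(U)={1,2,3}: no change
Constraint 4 (U < W) on D(U)={1,2,3} D(W)={2,3,5}: no change
So after constraint 4: D(Z)={2,3,4,5}, size = 4

Answer: 4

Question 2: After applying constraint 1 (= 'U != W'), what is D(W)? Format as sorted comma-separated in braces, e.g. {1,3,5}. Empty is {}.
Constraint 1 (U != W) on D(U)={1,2,3} D(W)={2,3,5}: no change
So after constraint 1: D(W) = {2,3,5}

Answer: {2,3,5}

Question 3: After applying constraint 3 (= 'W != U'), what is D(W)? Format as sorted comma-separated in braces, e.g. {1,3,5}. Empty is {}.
Constraint 1 (U != W) on D(U)={1,2,3} D(W)={2,3,5}: no change
Constraint 2 (W != Z) on D(W)={2,3,5} D(Z)={2,3,4,5}: no change
Constraint 3 (W != U) on D(W)={2,3,5} D(U)={1,2,3}: no change
So after constraint 3: D(W) = {2,3,5}

Answer: {2,3,5}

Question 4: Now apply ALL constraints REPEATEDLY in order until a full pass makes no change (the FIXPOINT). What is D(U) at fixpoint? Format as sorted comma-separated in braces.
pass 0 (initial): D(U)={1,2,3}
pass 1: no change
Fixpoint after 1 passes: D(U) = {1,2,3}

Answer: {1,2,3}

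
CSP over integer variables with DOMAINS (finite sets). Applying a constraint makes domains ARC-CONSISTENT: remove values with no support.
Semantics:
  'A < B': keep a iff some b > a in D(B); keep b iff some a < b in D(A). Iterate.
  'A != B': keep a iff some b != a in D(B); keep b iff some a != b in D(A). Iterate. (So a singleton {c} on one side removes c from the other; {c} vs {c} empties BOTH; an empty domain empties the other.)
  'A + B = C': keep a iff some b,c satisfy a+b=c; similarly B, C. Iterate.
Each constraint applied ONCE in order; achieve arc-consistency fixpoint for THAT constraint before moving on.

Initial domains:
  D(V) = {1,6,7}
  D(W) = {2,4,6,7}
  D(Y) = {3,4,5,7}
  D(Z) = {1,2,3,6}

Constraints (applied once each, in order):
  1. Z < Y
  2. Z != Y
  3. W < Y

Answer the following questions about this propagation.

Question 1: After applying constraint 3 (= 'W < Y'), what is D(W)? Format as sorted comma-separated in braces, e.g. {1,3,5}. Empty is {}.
Constraint 1 (Z < Y) on D(Z)={1,2,3,6} D(Y)={3,4,5,7}: no change
Constraint 2 (Z != Y) on D(Z)={1,2,3,6} D(Y)={3,4,5,7}: no change
Constraint 3 (W < Y) on D(W)={2,4,6,7} D(Y)={3,4,5,7}: W {2,4,6,7}->{2,4,6}
So after constraint 3: D(W) = {2,4,6}

Answer: {2,4,6}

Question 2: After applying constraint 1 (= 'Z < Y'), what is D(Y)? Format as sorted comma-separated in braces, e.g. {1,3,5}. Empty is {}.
Answer: {3,4,5,7}

Derivation:
Constraint 1 (Z < Y) on D(Z)={1,2,3,6} D(Y)={3,4,5,7}: no change
So after constraint 1: D(Y) = {3,4,5,7}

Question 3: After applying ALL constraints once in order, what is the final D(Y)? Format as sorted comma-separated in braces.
Answer: {3,4,5,7}

Derivation:
Constraint 1 (Z < Y) on D(Z)={1,2,3,6} D(Y)={3,4,5,7}: no change
Constraint 2 (Z != Y) on D(Z)={1,2,3,6} D(Y)={3,4,5,7}: no change
Constraint 3 (W < Y) on D(W)={2,4,6,7} D(Y)={3,4,5,7}: W {2,4,6,7}->{2,4,6}
So after all 3 constraints: D(Y) = {3,4,5,7}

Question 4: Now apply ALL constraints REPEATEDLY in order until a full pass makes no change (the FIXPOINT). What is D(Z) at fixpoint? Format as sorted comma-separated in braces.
pass 0 (initial): D(Z)={1,2,3,6}
pass 1: W {2,4,6,7}->{2,4,6}
pass 2: no change
Fixpoint after 2 passes: D(Z) = {1,2,3,6}

Answer: {1,2,3,6}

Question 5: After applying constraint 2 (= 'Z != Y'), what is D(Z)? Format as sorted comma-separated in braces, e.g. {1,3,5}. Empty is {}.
Constraint 1 (Z < Y) on D(Z)={1,2,3,6} D(Y)={3,4,5,7}: no change
Constraint 2 (Z != Y) on D(Z)={1,2,3,6} D(Y)={3,4,5,7}: no change
So after constraint 2: D(Z) = {1,2,3,6}

Answer: {1,2,3,6}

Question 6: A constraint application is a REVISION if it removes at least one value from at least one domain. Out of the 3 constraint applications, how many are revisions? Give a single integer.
Constraint 1 (Z < Y) on D(Z)={1,2,3,6} D(Y)={3,4,5,7}: no change => not a revision
Constraint 2 (Z != Y) on D(Z)={1,2,3,6} D(Y)={3,4,5,7}: no change => not a revision
Constraint 3 (W < Y) on D(W)={2,4,6,7} D(Y)={3,4,5,7}: W {2,4,6,7}->{2,4,6} => REVISION
Total revisions = 1

Answer: 1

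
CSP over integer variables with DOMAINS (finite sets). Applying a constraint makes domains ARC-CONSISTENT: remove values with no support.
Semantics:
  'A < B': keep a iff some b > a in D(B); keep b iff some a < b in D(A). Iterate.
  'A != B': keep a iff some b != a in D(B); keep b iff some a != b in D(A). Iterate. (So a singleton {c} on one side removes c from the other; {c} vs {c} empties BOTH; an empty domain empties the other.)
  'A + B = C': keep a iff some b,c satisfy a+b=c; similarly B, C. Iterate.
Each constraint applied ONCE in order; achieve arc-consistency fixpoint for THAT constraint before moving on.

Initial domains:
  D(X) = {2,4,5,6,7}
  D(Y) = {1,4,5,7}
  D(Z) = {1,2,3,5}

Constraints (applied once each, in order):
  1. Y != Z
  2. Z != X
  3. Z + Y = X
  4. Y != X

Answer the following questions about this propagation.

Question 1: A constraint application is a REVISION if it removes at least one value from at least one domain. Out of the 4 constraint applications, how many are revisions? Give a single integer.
Answer: 1

Derivation:
Constraint 1 (Y != Z) on D(Y)={1,4,5,7} D(Z)={1,2,3,5}: no change => not a revision
Constraint 2 (Z != X) on D(Z)={1,2,3,5} D(X)={2,4,5,6,7}: no change => not a revision
Constraint 3 (Z + Y = X) on D(Z)={1,2,3,5} D(Y)={1,4,5,7} D(X)={2,4,5,6,7}: Y {1,4,5,7}->{1,4,5} => REVISION
Constraint 4 (Y != X) on D(Y)={1,4,5} D(X)={2,4,5,6,7}: no change => not a revision
Total revisions = 1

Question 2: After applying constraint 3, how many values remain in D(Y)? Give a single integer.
Constraint 1 (Y != Z) on D(Y)={1,4,5,7} D(Z)={1,2,3,5}: no change
Constraint 2 (Z != X) on D(Z)={1,2,3,5} D(X)={2,4,5,6,7}: no change
Constraint 3 (Z + Y = X) on D(Z)={1,2,3,5} D(Y)={1,4,5,7} D(X)={2,4,5,6,7}: Y {1,4,5,7}->{1,4,5}
So after constraint 3: D(Y)={1,4,5}, size = 3

Answer: 3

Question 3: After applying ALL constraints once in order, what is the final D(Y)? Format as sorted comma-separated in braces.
Constraint 1 (Y != Z) on D(Y)={1,4,5,7} D(Z)={1,2,3,5}: no change
Constraint 2 (Z != X) on D(Z)={1,2,3,5} D(X)={2,4,5,6,7}: no change
Constraint 3 (Z + Y = X) on D(Z)={1,2,3,5} D(Y)={1,4,5,7} D(X)={2,4,5,6,7}: Y {1,4,5,7}->{1,4,5}
Constraint 4 (Y != X) on D(Y)={1,4,5} D(X)={2,4,5,6,7}: no change
So after all 4 constraints: D(Y) = {1,4,5}

Answer: {1,4,5}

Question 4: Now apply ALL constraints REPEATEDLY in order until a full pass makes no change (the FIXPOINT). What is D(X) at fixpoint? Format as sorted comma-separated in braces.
pass 0 (initial): D(X)={2,4,5,6,7}
pass 1: Y {1,4,5,7}->{1,4,5}
pass 2: no change
Fixpoint after 2 passes: D(X) = {2,4,5,6,7}

Answer: {2,4,5,6,7}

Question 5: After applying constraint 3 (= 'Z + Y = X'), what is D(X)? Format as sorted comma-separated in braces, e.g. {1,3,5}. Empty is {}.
Answer: {2,4,5,6,7}

Derivation:
Constraint 1 (Y != Z) on D(Y)={1,4,5,7} D(Z)={1,2,3,5}: no change
Constraint 2 (Z != X) on D(Z)={1,2,3,5} D(X)={2,4,5,6,7}: no change
Constraint 3 (Z + Y = X) on D(Z)={1,2,3,5} D(Y)={1,4,5,7} D(X)={2,4,5,6,7}: Y {1,4,5,7}->{1,4,5}
So after constraint 3: D(X) = {2,4,5,6,7}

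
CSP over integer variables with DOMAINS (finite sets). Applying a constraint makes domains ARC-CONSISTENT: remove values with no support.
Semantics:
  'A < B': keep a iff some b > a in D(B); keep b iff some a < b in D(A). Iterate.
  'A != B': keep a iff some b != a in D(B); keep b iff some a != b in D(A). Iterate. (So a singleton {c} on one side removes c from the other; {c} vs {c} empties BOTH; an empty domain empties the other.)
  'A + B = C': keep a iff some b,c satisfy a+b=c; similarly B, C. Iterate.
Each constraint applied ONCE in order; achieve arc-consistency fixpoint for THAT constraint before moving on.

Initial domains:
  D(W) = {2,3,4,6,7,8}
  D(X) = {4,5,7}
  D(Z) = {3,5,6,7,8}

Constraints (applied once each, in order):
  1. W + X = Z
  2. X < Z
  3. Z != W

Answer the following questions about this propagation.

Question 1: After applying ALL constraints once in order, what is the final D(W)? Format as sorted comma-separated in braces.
Answer: {2,3,4}

Derivation:
Constraint 1 (W + X = Z) on D(W)={2,3,4,6,7,8} D(X)={4,5,7} D(Z)={3,5,6,7,8}: W {2,3,4,6,7,8}->{2,3,4}; X {4,5,7}->{4,5}; Z {3,5,6,7,8}->{6,7,8}
Constraint 2 (X < Z) on D(X)={4,5} D(Z)={6,7,8}: no change
Constraint 3 (Z != W) on D(Z)={6,7,8} D(W)={2,3,4}: no change
So after all 3 constraints: D(W) = {2,3,4}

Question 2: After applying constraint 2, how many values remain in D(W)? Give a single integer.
Constraint 1 (W + X = Z) on D(W)={2,3,4,6,7,8} D(X)={4,5,7} D(Z)={3,5,6,7,8}: W {2,3,4,6,7,8}->{2,3,4}; X {4,5,7}->{4,5}; Z {3,5,6,7,8}->{6,7,8}
Constraint 2 (X < Z) on D(X)={4,5} D(Z)={6,7,8}: no change
So after constraint 2: D(W)={2,3,4}, size = 3

Answer: 3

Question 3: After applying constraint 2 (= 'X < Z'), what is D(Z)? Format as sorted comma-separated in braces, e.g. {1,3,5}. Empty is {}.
Constraint 1 (W + X = Z) on D(W)={2,3,4,6,7,8} D(X)={4,5,7} D(Z)={3,5,6,7,8}: W {2,3,4,6,7,8}->{2,3,4}; X {4,5,7}->{4,5}; Z {3,5,6,7,8}->{6,7,8}
Constraint 2 (X < Z) on D(X)={4,5} D(Z)={6,7,8}: no change
So after constraint 2: D(Z) = {6,7,8}

Answer: {6,7,8}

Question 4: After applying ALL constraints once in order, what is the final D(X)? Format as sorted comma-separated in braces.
Answer: {4,5}

Derivation:
Constraint 1 (W + X = Z) on D(W)={2,3,4,6,7,8} D(X)={4,5,7} D(Z)={3,5,6,7,8}: W {2,3,4,6,7,8}->{2,3,4}; X {4,5,7}->{4,5}; Z {3,5,6,7,8}->{6,7,8}
Constraint 2 (X < Z) on D(X)={4,5} D(Z)={6,7,8}: no change
Constraint 3 (Z != W) on D(Z)={6,7,8} D(W)={2,3,4}: no change
So after all 3 constraints: D(X) = {4,5}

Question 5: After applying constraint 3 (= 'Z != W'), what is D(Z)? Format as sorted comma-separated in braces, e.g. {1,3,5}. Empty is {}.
Constraint 1 (W + X = Z) on D(W)={2,3,4,6,7,8} D(X)={4,5,7} D(Z)={3,5,6,7,8}: W {2,3,4,6,7,8}->{2,3,4}; X {4,5,7}->{4,5}; Z {3,5,6,7,8}->{6,7,8}
Constraint 2 (X < Z) on D(X)={4,5} D(Z)={6,7,8}: no change
Constraint 3 (Z != W) on D(Z)={6,7,8} D(W)={2,3,4}: no change
So after constraint 3: D(Z) = {6,7,8}

Answer: {6,7,8}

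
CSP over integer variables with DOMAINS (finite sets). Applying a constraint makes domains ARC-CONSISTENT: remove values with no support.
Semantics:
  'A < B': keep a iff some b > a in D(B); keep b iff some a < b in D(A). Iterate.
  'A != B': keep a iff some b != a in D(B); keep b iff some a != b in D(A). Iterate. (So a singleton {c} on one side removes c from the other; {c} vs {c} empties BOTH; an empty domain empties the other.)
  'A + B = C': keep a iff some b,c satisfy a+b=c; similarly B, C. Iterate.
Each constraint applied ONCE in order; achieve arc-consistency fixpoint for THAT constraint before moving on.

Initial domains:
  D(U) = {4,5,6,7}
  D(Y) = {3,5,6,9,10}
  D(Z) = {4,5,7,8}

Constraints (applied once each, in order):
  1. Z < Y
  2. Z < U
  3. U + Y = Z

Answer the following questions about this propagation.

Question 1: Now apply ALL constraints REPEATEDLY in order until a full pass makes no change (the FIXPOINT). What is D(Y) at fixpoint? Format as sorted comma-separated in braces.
Answer: {}

Derivation:
pass 0 (initial): D(Y)={3,5,6,9,10}
pass 1: U {4,5,6,7}->{}; Y {3,5,6,9,10}->{}; Z {4,5,7,8}->{}
pass 2: no change
Fixpoint after 2 passes: D(Y) = {}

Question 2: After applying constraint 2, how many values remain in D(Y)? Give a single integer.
Constraint 1 (Z < Y) on D(Z)={4,5,7,8} D(Y)={3,5,6,9,10}: Y {3,5,6,9,10}->{5,6,9,10}
Constraint 2 (Z < U) on D(Z)={4,5,7,8} D(U)={4,5,6,7}: Z {4,5,7,8}->{4,5}; U {4,5,6,7}->{5,6,7}
So after constraint 2: D(Y)={5,6,9,10}, size = 4

Answer: 4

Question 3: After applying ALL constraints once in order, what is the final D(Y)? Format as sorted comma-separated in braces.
Answer: {}

Derivation:
Constraint 1 (Z < Y) on D(Z)={4,5,7,8} D(Y)={3,5,6,9,10}: Y {3,5,6,9,10}->{5,6,9,10}
Constraint 2 (Z < U) on D(Z)={4,5,7,8} D(U)={4,5,6,7}: Z {4,5,7,8}->{4,5}; U {4,5,6,7}->{5,6,7}
Constraint 3 (U + Y = Z) on D(U)={5,6,7} D(Y)={5,6,9,10} D(Z)={4,5}: U {5,6,7}->{}; Y {5,6,9,10}->{}; Z {4,5}->{}
So after all 3 constraints: D(Y) = {}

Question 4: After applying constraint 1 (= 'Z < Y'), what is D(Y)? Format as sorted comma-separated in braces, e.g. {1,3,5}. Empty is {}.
Answer: {5,6,9,10}

Derivation:
Constraint 1 (Z < Y) on D(Z)={4,5,7,8} D(Y)={3,5,6,9,10}: Y {3,5,6,9,10}->{5,6,9,10}
So after constraint 1: D(Y) = {5,6,9,10}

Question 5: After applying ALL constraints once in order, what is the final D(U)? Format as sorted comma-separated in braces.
Constraint 1 (Z < Y) on D(Z)={4,5,7,8} D(Y)={3,5,6,9,10}: Y {3,5,6,9,10}->{5,6,9,10}
Constraint 2 (Z < U) on D(Z)={4,5,7,8} D(U)={4,5,6,7}: Z {4,5,7,8}->{4,5}; U {4,5,6,7}->{5,6,7}
Constraint 3 (U + Y = Z) on D(U)={5,6,7} D(Y)={5,6,9,10} D(Z)={4,5}: U {5,6,7}->{}; Y {5,6,9,10}->{}; Z {4,5}->{}
So after all 3 constraints: D(U) = {}

Answer: {}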